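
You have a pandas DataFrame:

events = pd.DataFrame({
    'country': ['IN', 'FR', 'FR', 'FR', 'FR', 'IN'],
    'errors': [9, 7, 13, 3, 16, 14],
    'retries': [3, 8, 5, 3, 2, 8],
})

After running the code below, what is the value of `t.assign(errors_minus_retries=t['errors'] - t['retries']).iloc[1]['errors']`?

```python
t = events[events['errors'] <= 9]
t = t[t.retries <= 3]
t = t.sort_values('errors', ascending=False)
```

filter rows where errors <= 9:
  country  errors  retries
0      IN       9        3
1      FR       7        8
3      FR       3        3
filter rows where retries <= 3:
  country  errors  retries
0      IN       9        3
3      FR       3        3
sort by errors descending:
  country  errors  retries
0      IN       9        3
3      FR       3        3
add column errors_minus_retries = t['errors'] - t['retries']:
  country  errors  retries  errors_minus_retries
0      IN       9        3                     6
3      FR       3        3                     0

3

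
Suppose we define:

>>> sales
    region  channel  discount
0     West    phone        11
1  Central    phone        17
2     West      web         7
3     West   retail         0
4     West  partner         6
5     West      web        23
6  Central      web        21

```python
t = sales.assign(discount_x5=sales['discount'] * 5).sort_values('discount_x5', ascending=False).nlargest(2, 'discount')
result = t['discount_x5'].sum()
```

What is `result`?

add column discount_x5 = sales['discount'] * 5:
    region  channel  discount  discount_x5
0     West    phone        11           55
1  Central    phone        17           85
2     West      web         7           35
3     West   retail         0            0
4     West  partner         6           30
5     West      web        23          115
6  Central      web        21          105
sort by discount_x5 descending:
    region  channel  discount  discount_x5
5     West      web        23          115
6  Central      web        21          105
1  Central    phone        17           85
0     West    phone        11           55
2     West      web         7           35
4     West  partner         6           30
3     West   retail         0            0
take 2 rows with largest discount:
    region channel  discount  discount_x5
5     West     web        23          115
6  Central     web        21          105
Taking the sum of column 'discount_x5' gives 220.

220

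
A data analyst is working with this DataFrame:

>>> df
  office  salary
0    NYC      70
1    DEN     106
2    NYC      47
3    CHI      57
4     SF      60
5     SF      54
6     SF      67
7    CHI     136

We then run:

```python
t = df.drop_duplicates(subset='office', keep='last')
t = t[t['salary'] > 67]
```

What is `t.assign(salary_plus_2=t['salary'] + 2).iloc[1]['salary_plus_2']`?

drop duplicate office (keep=last):
  office  salary
1    DEN     106
2    NYC      47
6     SF      67
7    CHI     136
filter rows where salary > 67:
  office  salary
1    DEN     106
7    CHI     136
add column salary_plus_2 = t['salary'] + 2:
  office  salary  salary_plus_2
1    DEN     106            108
7    CHI     136            138

138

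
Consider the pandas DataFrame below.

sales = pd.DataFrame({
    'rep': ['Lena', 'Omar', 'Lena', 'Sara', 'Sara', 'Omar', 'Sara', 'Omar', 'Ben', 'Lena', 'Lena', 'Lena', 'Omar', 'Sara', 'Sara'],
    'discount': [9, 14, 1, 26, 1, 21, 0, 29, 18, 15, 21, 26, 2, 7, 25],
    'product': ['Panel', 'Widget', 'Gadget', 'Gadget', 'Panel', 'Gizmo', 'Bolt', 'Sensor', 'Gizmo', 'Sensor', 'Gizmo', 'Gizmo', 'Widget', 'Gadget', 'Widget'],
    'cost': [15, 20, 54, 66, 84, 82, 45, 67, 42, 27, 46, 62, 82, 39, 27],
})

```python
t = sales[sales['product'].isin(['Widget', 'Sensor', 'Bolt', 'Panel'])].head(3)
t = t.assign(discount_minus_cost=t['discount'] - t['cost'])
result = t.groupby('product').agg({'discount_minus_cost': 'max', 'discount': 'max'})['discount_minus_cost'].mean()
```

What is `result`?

-6.0

filter rows where product in ['Widget', 'Sensor', 'Bolt', 'Panel']:
     rep  discount product  cost
0   Lena         9   Panel    15
1   Omar        14  Widget    20
4   Sara         1   Panel    84
6   Sara         0    Bolt    45
7   Omar        29  Sensor    67
9   Lena        15  Sensor    27
12  Omar         2  Widget    82
14  Sara        25  Widget    27
take first 3 rows:
    rep  discount product  cost
0  Lena         9   Panel    15
1  Omar        14  Widget    20
4  Sara         1   Panel    84
add column discount_minus_cost = t['discount'] - t['cost']:
    rep  discount product  cost  discount_minus_cost
0  Lena         9   Panel    15                   -6
1  Omar        14  Widget    20                   -6
4  Sara         1   Panel    84                  -83
group by product: max(discount_minus_cost), max(discount):
         discount_minus_cost  discount
product                               
Panel                     -6         9
Widget                    -6        14
Finally, mean of column 'discount_minus_cost' = -6.0.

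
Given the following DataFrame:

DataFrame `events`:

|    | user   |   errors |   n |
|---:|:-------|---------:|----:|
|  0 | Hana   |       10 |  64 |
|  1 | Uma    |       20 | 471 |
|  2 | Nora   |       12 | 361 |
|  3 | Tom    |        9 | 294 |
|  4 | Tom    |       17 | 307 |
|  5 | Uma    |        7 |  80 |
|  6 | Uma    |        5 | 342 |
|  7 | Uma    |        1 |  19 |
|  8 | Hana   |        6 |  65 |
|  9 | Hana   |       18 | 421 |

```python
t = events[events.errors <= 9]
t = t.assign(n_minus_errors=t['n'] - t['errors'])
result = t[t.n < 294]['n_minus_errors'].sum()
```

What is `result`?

150

filter rows where errors <= 9:
   user  errors    n
3   Tom       9  294
5   Uma       7   80
6   Uma       5  342
7   Uma       1   19
8  Hana       6   65
add column n_minus_errors = t['n'] - t['errors']:
   user  errors    n  n_minus_errors
3   Tom       9  294             285
5   Uma       7   80              73
6   Uma       5  342             337
7   Uma       1   19              18
8  Hana       6   65              59
filter rows where n < 294:
   user  errors   n  n_minus_errors
5   Uma       7  80              73
7   Uma       1  19              18
8  Hana       6  65              59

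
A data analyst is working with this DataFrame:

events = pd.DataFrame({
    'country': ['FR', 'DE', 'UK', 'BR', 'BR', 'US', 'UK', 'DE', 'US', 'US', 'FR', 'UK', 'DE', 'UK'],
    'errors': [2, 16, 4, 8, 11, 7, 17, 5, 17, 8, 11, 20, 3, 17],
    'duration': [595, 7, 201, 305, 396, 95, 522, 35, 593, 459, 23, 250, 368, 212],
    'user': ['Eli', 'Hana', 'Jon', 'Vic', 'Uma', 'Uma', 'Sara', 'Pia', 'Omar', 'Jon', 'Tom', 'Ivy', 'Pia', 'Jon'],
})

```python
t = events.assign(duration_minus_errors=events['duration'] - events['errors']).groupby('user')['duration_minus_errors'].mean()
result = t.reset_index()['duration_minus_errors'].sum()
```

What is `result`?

add column duration_minus_errors = events['duration'] - events['errors']:
   country  errors  duration  user  duration_minus_errors
0       FR       2       595   Eli                    593
1       DE      16         7  Hana                     -9
2       UK       4       201   Jon                    197
3       BR       8       305   Vic                    297
4       BR      11       396   Uma                    385
5       US       7        95   Uma                     88
6       UK      17       522  Sara                    505
7       DE       5        35   Pia                     30
8       US      17       593  Omar                    576
9       US       8       459   Jon                    451
10      FR      11        23   Tom                     12
11      UK      20       250   Ivy                    230
12      DE       3       368   Pia                    365
13      UK      17       212   Jon                    195
group by user, mean of duration_minus_errors:
user
Eli     593.0
Hana     -9.0
Ivy     230.0
Jon     281.0
Omar    576.0
Pia     197.5
Sara    505.0
Tom      12.0
Uma     236.5
Vic     297.0
Name: duration_minus_errors, dtype: float64
reset_index():
   user  duration_minus_errors
0   Eli                  593.0
1  Hana                   -9.0
2   Ivy                  230.0
3   Jon                  281.0
4  Omar                  576.0
5   Pia                  197.5
6  Sara                  505.0
7   Tom                   12.0
8   Uma                  236.5
9   Vic                  297.0
The sum of column 'duration_minus_errors' is 2919.0.

2919.0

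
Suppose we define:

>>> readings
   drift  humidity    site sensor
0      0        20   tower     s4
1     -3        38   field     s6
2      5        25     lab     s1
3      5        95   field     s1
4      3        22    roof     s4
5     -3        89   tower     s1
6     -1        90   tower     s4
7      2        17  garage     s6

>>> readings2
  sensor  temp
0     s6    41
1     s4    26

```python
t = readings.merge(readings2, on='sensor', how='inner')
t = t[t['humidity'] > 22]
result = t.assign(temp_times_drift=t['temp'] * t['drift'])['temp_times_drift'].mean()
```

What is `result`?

-74.5

merge on 'sensor' (how='inner') → 5 rows:
   drift  humidity    site sensor  temp
0      0        20   tower     s4    26
1     -3        38   field     s6    41
2      3        22    roof     s4    26
3     -1        90   tower     s4    26
4      2        17  garage     s6    41
filter rows where humidity > 22:
   drift  humidity   site sensor  temp
1     -3        38  field     s6    41
3     -1        90  tower     s4    26
add column temp_times_drift = t['temp'] * t['drift']:
   drift  humidity   site sensor  temp  temp_times_drift
1     -3        38  field     s6    41              -123
3     -1        90  tower     s4    26               -26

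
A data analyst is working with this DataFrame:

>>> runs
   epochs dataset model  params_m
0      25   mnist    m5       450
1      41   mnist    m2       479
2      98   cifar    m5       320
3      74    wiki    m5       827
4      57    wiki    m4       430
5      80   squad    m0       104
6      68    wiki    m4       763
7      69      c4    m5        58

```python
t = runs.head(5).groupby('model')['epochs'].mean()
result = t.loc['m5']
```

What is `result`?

take first 5 rows:
   epochs dataset model  params_m
0      25   mnist    m5       450
1      41   mnist    m2       479
2      98   cifar    m5       320
3      74    wiki    m5       827
4      57    wiki    m4       430
group by model, mean of epochs:
model
m2    41.000000
m4    57.000000
m5    65.666667
Name: epochs, dtype: float64
Finally, value at index 'm5' = 65.6666666667.

65.6666666667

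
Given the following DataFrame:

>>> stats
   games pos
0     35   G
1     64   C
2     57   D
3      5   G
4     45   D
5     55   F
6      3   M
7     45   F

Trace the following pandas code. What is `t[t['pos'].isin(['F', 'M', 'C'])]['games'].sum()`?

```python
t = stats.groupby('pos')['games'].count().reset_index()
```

group by pos, count of games:
pos
C    1
D    2
F    2
G    2
M    1
Name: games, dtype: int64
reset_index():
  pos  games
0   C      1
1   D      2
2   F      2
3   G      2
4   M      1
filter rows where pos in ['F', 'M', 'C']:
  pos  games
0   C      1
2   F      2
4   M      1
Then the sum of column 'games': 4

4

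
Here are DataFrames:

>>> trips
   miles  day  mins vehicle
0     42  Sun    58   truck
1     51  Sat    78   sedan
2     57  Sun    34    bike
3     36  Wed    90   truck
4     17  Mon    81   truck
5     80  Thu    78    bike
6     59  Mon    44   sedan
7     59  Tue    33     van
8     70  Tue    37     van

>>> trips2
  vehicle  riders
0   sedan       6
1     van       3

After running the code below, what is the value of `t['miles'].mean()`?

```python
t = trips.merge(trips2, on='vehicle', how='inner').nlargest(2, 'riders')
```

merge on 'vehicle' (how='inner') → 4 rows:
   miles  day  mins vehicle  riders
0     51  Sat    78   sedan       6
1     59  Mon    44   sedan       6
2     59  Tue    33     van       3
3     70  Tue    37     van       3
take 2 rows with largest riders:
   miles  day  mins vehicle  riders
0     51  Sat    78   sedan       6
1     59  Mon    44   sedan       6

55.0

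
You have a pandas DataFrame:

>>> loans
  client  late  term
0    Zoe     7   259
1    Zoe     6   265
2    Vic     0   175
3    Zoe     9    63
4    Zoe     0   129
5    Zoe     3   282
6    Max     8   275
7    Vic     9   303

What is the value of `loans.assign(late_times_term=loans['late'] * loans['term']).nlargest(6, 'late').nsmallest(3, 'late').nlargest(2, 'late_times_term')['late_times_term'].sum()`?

add column late_times_term = loans['late'] * loans['term']:
  client  late  term  late_times_term
0    Zoe     7   259             1813
1    Zoe     6   265             1590
2    Vic     0   175                0
3    Zoe     9    63              567
4    Zoe     0   129                0
5    Zoe     3   282              846
6    Max     8   275             2200
7    Vic     9   303             2727
take 6 rows with largest late:
  client  late  term  late_times_term
3    Zoe     9    63              567
7    Vic     9   303             2727
6    Max     8   275             2200
0    Zoe     7   259             1813
1    Zoe     6   265             1590
5    Zoe     3   282              846
take 3 rows with smallest late:
  client  late  term  late_times_term
5    Zoe     3   282              846
1    Zoe     6   265             1590
0    Zoe     7   259             1813
take 2 rows with largest late_times_term:
  client  late  term  late_times_term
0    Zoe     7   259             1813
1    Zoe     6   265             1590
Finally, sum of column 'late_times_term' = 3403.

3403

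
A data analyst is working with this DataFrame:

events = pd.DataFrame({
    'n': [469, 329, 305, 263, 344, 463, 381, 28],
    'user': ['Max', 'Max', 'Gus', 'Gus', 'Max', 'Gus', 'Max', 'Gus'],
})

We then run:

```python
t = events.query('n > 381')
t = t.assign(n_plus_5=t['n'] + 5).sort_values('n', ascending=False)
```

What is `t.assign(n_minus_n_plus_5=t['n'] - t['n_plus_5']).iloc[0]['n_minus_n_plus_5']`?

-5

filter rows where n > 381:
     n user
0  469  Max
5  463  Gus
add column n_plus_5 = t['n'] + 5:
     n user  n_plus_5
0  469  Max       474
5  463  Gus       468
sort by n descending:
     n user  n_plus_5
0  469  Max       474
5  463  Gus       468
add column n_minus_n_plus_5 = t['n'] - t['n_plus_5']:
     n user  n_plus_5  n_minus_n_plus_5
0  469  Max       474                -5
5  463  Gus       468                -5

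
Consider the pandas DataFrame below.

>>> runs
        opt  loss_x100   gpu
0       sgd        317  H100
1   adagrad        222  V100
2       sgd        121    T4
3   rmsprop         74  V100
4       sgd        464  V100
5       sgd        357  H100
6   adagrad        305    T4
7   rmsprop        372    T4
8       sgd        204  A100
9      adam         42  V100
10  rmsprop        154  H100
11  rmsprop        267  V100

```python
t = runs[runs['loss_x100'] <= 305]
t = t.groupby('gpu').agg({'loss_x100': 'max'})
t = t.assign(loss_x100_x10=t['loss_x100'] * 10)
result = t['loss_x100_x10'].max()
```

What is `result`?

filter rows where loss_x100 <= 305:
        opt  loss_x100   gpu
1   adagrad        222  V100
2       sgd        121    T4
3   rmsprop         74  V100
6   adagrad        305    T4
8       sgd        204  A100
9      adam         42  V100
10  rmsprop        154  H100
11  rmsprop        267  V100
group by gpu, max of loss_x100:
      loss_x100
gpu            
A100        204
H100        154
T4          305
V100        267
add column loss_x100_x10 = t['loss_x100'] * 10:
      loss_x100  loss_x100_x10
gpu                           
A100        204           2040
H100        154           1540
T4          305           3050
V100        267           2670

3050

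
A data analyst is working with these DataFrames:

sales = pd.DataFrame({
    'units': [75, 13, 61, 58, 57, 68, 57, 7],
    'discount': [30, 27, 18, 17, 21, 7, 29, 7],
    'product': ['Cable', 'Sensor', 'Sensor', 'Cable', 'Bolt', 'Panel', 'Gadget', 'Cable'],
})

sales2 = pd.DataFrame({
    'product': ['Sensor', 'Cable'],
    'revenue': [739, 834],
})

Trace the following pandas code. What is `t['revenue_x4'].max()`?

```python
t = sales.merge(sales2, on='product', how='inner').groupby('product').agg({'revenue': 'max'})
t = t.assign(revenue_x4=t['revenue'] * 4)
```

merge on 'product' (how='inner') → 5 rows:
   units  discount product  revenue
0     75        30   Cable      834
1     13        27  Sensor      739
2     61        18  Sensor      739
3     58        17   Cable      834
4      7         7   Cable      834
group by product, max of revenue:
         revenue
product         
Cable        834
Sensor       739
add column revenue_x4 = t['revenue'] * 4:
         revenue  revenue_x4
product                     
Cable        834        3336
Sensor       739        2956

3336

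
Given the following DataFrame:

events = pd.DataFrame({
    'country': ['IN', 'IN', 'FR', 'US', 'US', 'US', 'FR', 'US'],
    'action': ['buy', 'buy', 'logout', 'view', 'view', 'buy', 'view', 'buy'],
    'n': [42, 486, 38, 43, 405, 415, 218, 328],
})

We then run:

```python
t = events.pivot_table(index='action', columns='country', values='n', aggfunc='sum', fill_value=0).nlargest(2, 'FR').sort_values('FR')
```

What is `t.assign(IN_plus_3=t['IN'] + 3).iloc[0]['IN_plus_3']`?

3

pivot: rows=action, cols=country, sum(n):
country   FR   IN   US
action                
buy        0  528  743
logout    38    0    0
view     218    0  448
take 2 rows with largest FR:
country   FR  IN   US
action               
view     218   0  448
logout    38   0    0
sort by FR:
country   FR  IN   US
action               
logout    38   0    0
view     218   0  448
add column IN_plus_3 = t['IN'] + 3:
country   FR  IN   US  IN_plus_3
action                          
logout    38   0    0          3
view     218   0  448          3
Taking the value at position 0, column 'IN_plus_3' gives 3.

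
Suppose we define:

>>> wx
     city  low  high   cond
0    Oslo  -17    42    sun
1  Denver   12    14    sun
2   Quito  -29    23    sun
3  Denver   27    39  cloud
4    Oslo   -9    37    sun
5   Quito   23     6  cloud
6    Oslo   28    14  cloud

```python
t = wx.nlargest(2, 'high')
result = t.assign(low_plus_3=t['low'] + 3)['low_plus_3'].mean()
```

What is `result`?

take 2 rows with largest high:
     city  low  high   cond
0    Oslo  -17    42    sun
3  Denver   27    39  cloud
add column low_plus_3 = t['low'] + 3:
     city  low  high   cond  low_plus_3
0    Oslo  -17    42    sun         -14
3  Denver   27    39  cloud          30
Taking the mean of column 'low_plus_3' gives 8.0.

8.0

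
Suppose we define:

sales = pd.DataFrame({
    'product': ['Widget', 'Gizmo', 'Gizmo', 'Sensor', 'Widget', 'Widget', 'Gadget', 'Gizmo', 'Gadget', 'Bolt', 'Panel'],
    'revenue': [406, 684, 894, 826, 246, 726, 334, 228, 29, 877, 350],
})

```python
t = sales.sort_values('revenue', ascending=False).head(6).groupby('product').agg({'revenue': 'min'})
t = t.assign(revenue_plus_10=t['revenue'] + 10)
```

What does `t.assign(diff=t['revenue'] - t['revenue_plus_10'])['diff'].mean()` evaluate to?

sort by revenue descending:
   product  revenue
2    Gizmo      894
9     Bolt      877
3   Sensor      826
5   Widget      726
1    Gizmo      684
0   Widget      406
10   Panel      350
6   Gadget      334
4   Widget      246
7    Gizmo      228
8   Gadget       29
take first 6 rows:
  product  revenue
2   Gizmo      894
9    Bolt      877
3  Sensor      826
5  Widget      726
1   Gizmo      684
0  Widget      406
group by product, min of revenue:
         revenue
product         
Bolt         877
Gizmo        684
Sensor       826
Widget       406
add column revenue_plus_10 = t['revenue'] + 10:
         revenue  revenue_plus_10
product                          
Bolt         877              887
Gizmo        684              694
Sensor       826              836
Widget       406              416
add column diff = t['revenue'] - t['revenue_plus_10']:
         revenue  revenue_plus_10  diff
product                                
Bolt         877              887   -10
Gizmo        684              694   -10
Sensor       826              836   -10
Widget       406              416   -10
Taking the mean of column 'diff' gives -10.0.

-10.0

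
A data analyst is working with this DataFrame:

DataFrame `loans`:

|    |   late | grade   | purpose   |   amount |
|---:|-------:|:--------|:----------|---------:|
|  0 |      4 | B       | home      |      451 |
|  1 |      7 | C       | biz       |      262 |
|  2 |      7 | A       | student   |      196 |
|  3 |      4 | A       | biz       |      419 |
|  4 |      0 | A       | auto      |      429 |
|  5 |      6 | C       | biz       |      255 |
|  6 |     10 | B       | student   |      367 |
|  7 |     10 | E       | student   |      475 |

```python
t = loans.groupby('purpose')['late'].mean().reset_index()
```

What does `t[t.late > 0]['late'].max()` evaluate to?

group by purpose, mean of late:
purpose
auto       0.000000
biz        5.666667
home       4.000000
student    9.000000
Name: late, dtype: float64
reset_index():
   purpose      late
0     auto  0.000000
1      biz  5.666667
2     home  4.000000
3  student  9.000000
filter rows where late > 0:
   purpose      late
1      biz  5.666667
2     home  4.000000
3  student  9.000000
The max of column 'late' is 9.0.

9.0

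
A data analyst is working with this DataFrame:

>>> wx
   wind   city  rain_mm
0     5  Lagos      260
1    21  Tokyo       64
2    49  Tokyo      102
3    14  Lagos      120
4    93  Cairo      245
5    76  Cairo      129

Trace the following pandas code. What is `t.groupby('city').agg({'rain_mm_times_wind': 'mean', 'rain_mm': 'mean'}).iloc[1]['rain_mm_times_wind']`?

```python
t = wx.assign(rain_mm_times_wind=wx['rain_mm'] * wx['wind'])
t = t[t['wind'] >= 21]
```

add column rain_mm_times_wind = wx['rain_mm'] * wx['wind']:
   wind   city  rain_mm  rain_mm_times_wind
0     5  Lagos      260                1300
1    21  Tokyo       64                1344
2    49  Tokyo      102                4998
3    14  Lagos      120                1680
4    93  Cairo      245               22785
5    76  Cairo      129                9804
filter rows where wind >= 21:
   wind   city  rain_mm  rain_mm_times_wind
1    21  Tokyo       64                1344
2    49  Tokyo      102                4998
4    93  Cairo      245               22785
5    76  Cairo      129                9804
group by city: mean(rain_mm_times_wind), mean(rain_mm):
       rain_mm_times_wind  rain_mm
city                              
Cairo             16294.5    187.0
Tokyo              3171.0     83.0

3171.0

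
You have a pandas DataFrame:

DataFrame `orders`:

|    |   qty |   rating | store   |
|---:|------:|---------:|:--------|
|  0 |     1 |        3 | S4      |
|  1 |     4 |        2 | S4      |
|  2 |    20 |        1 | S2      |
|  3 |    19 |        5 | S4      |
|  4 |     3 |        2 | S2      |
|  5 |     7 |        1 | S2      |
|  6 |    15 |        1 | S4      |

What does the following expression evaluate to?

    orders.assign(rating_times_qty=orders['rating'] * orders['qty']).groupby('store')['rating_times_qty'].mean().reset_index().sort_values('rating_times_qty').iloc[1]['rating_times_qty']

30.25

add column rating_times_qty = orders['rating'] * orders['qty']:
   qty  rating store  rating_times_qty
0    1       3    S4                 3
1    4       2    S4                 8
2   20       1    S2                20
3   19       5    S4                95
4    3       2    S2                 6
5    7       1    S2                 7
6   15       1    S4                15
group by store, mean of rating_times_qty:
store
S2    11.00
S4    30.25
Name: rating_times_qty, dtype: float64
reset_index():
  store  rating_times_qty
0    S2             11.00
1    S4             30.25
sort by rating_times_qty:
  store  rating_times_qty
0    S2             11.00
1    S4             30.25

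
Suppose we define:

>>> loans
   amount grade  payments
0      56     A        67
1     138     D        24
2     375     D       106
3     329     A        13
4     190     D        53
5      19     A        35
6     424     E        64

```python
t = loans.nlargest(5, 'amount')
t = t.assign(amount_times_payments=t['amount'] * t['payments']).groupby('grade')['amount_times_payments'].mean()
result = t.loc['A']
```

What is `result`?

4277.0

take 5 rows with largest amount:
   amount grade  payments
6     424     E        64
2     375     D       106
3     329     A        13
4     190     D        53
1     138     D        24
add column amount_times_payments = t['amount'] * t['payments']:
   amount grade  payments  amount_times_payments
6     424     E        64                  27136
2     375     D       106                  39750
3     329     A        13                   4277
4     190     D        53                  10070
1     138     D        24                   3312
group by grade, mean of amount_times_payments:
grade
A     4277.000000
D    17710.666667
E    27136.000000
Name: amount_times_payments, dtype: float64
value at index 'A' → 4277.0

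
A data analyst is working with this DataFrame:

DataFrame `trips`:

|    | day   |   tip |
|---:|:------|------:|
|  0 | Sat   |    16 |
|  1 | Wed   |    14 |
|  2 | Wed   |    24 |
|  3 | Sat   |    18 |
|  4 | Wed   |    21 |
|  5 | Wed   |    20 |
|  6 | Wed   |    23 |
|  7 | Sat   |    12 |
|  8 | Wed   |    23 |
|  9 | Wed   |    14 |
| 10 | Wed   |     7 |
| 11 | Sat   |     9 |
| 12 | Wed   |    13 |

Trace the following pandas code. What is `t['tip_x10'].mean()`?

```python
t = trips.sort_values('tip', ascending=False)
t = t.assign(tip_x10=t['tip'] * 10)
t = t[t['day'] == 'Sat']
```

sort by tip descending:
    day  tip
2   Wed   24
6   Wed   23
8   Wed   23
4   Wed   21
5   Wed   20
3   Sat   18
0   Sat   16
1   Wed   14
9   Wed   14
12  Wed   13
7   Sat   12
11  Sat    9
10  Wed    7
add column tip_x10 = t['tip'] * 10:
    day  tip  tip_x10
2   Wed   24      240
6   Wed   23      230
8   Wed   23      230
4   Wed   21      210
5   Wed   20      200
3   Sat   18      180
0   Sat   16      160
1   Wed   14      140
9   Wed   14      140
12  Wed   13      130
7   Sat   12      120
11  Sat    9       90
10  Wed    7       70
filter rows where day == 'Sat':
    day  tip  tip_x10
3   Sat   18      180
0   Sat   16      160
7   Sat   12      120
11  Sat    9       90
The mean of column 'tip_x10' is 137.5.

137.5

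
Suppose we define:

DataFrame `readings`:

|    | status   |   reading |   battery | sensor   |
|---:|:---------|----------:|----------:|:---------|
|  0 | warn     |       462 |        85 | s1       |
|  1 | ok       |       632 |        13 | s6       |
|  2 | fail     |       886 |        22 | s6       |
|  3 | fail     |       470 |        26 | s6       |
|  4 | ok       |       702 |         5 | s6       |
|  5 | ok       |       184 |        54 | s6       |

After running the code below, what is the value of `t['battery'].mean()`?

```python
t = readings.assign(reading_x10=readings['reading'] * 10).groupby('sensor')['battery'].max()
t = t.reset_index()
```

69.5

add column reading_x10 = readings['reading'] * 10:
  status  reading  battery sensor  reading_x10
0   warn      462       85     s1         4620
1     ok      632       13     s6         6320
2   fail      886       22     s6         8860
3   fail      470       26     s6         4700
4     ok      702        5     s6         7020
5     ok      184       54     s6         1840
group by sensor, max of battery:
sensor
s1    85
s6    54
Name: battery, dtype: int64
reset_index():
  sensor  battery
0     s1       85
1     s6       54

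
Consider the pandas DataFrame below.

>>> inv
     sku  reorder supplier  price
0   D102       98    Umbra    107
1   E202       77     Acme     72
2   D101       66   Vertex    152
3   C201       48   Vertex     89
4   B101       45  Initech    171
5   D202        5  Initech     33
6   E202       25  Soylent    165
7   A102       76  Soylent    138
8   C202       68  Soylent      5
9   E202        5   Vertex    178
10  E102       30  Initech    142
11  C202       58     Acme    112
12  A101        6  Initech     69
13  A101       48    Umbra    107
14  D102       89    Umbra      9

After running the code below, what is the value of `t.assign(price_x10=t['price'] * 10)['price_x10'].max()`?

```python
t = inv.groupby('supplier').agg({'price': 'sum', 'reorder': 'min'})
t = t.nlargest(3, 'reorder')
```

3080

group by supplier: sum(price), min(reorder):
          price  reorder
supplier                
Acme        184       58
Initech     415        5
Soylent     308       25
Umbra       223       48
Vertex      419        5
take 3 rows with largest reorder:
          price  reorder
supplier                
Acme        184       58
Umbra       223       48
Soylent     308       25
add column price_x10 = t['price'] * 10:
          price  reorder  price_x10
supplier                           
Acme        184       58       1840
Umbra       223       48       2230
Soylent     308       25       3080
The max of column 'price_x10' is 3080.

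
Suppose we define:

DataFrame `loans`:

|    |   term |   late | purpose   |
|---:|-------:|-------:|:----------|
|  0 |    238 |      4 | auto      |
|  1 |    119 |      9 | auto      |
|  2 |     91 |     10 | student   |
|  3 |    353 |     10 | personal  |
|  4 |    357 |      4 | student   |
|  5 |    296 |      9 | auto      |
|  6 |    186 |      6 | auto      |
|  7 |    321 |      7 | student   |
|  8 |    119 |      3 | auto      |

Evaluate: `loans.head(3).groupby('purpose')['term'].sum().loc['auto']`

357

take first 3 rows:
   term  late  purpose
0   238     4     auto
1   119     9     auto
2    91    10  student
group by purpose, sum of term:
purpose
auto       357
student     91
Name: term, dtype: int64
Reading off the value at index 'auto', we get 357.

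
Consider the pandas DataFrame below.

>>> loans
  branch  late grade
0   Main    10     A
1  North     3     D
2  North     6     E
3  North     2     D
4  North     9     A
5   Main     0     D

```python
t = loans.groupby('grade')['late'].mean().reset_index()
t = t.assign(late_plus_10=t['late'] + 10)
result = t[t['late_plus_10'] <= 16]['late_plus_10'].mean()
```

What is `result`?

group by grade, mean of late:
grade
A    9.500000
D    1.666667
E    6.000000
Name: late, dtype: float64
reset_index():
  grade      late
0     A  9.500000
1     D  1.666667
2     E  6.000000
add column late_plus_10 = t['late'] + 10:
  grade      late  late_plus_10
0     A  9.500000     19.500000
1     D  1.666667     11.666667
2     E  6.000000     16.000000
filter rows where late_plus_10 <= 16:
  grade      late  late_plus_10
1     D  1.666667     11.666667
2     E  6.000000     16.000000

13.8333333333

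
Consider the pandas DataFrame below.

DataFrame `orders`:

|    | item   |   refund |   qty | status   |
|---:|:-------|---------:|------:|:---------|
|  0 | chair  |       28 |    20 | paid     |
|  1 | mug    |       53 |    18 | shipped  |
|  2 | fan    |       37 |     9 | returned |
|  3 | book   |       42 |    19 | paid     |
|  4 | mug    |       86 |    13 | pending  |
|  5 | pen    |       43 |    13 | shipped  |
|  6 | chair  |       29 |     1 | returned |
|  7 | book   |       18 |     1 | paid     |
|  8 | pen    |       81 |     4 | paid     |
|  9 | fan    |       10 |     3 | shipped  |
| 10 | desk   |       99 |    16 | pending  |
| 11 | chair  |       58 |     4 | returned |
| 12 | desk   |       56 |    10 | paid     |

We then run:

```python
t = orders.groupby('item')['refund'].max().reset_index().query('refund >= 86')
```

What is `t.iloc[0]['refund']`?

group by item, max of refund:
item
book     42
chair    58
desk     99
fan      37
mug      86
pen      81
Name: refund, dtype: int64
reset_index():
    item  refund
0   book      42
1  chair      58
2   desk      99
3    fan      37
4    mug      86
5    pen      81
filter rows where refund >= 86:
   item  refund
2  desk      99
4   mug      86
So iloc[0]['refund'] = 99.

99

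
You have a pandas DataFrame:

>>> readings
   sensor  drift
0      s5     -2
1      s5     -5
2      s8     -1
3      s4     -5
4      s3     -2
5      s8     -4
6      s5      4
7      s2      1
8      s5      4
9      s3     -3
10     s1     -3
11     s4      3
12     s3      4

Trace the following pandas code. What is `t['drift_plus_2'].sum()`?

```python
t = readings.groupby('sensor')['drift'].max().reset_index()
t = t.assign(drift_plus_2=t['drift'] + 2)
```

20

group by sensor, max of drift:
sensor
s1   -3
s2    1
s3    4
s4    3
s5    4
s8   -1
Name: drift, dtype: int64
reset_index():
  sensor  drift
0     s1     -3
1     s2      1
2     s3      4
3     s4      3
4     s5      4
5     s8     -1
add column drift_plus_2 = t['drift'] + 2:
  sensor  drift  drift_plus_2
0     s1     -3            -1
1     s2      1             3
2     s3      4             6
3     s4      3             5
4     s5      4             6
5     s8     -1             1
Taking the sum of column 'drift_plus_2' gives 20.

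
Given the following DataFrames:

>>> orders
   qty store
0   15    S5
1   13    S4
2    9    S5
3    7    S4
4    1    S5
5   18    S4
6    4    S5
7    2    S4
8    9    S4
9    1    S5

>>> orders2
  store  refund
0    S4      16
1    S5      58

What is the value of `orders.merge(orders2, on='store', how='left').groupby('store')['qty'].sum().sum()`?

merge on 'store' (how='left') → 10 rows:
   qty store  refund
0   15    S5      58
1   13    S4      16
2    9    S5      58
3    7    S4      16
4    1    S5      58
5   18    S4      16
6    4    S5      58
7    2    S4      16
8    9    S4      16
9    1    S5      58
group by store, sum of qty:
store
S4    49
S5    30
Name: qty, dtype: int64
Finally, sum of the resulting series = 79.

79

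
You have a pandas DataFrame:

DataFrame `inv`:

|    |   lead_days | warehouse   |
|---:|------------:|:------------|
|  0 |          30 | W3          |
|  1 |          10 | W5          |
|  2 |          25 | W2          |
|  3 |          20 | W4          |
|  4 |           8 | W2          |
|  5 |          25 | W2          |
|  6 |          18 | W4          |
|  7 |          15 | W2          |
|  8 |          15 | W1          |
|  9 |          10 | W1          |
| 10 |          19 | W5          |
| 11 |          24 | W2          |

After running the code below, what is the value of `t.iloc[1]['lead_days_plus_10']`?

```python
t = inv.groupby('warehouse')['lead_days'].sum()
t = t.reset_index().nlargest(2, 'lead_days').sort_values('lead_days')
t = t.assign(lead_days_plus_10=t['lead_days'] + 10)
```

group by warehouse, sum of lead_days:
warehouse
W1    25
W2    97
W3    30
W4    38
W5    29
Name: lead_days, dtype: int64
reset_index():
  warehouse  lead_days
0        W1         25
1        W2         97
2        W3         30
3        W4         38
4        W5         29
take 2 rows with largest lead_days:
  warehouse  lead_days
1        W2         97
3        W4         38
sort by lead_days:
  warehouse  lead_days
3        W4         38
1        W2         97
add column lead_days_plus_10 = t['lead_days'] + 10:
  warehouse  lead_days  lead_days_plus_10
3        W4         38                 48
1        W2         97                107
So iloc[1]['lead_days_plus_10'] = 107.

107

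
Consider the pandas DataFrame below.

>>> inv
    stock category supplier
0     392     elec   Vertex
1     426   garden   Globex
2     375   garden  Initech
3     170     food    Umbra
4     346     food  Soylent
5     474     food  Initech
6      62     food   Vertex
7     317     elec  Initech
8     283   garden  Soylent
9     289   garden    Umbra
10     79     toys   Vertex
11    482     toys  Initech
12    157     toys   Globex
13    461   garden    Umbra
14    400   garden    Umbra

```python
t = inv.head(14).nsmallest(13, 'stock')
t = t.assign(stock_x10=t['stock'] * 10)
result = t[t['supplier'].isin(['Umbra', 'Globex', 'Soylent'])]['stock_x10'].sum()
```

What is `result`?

take first 14 rows:
    stock category supplier
0     392     elec   Vertex
1     426   garden   Globex
2     375   garden  Initech
3     170     food    Umbra
4     346     food  Soylent
5     474     food  Initech
6      62     food   Vertex
7     317     elec  Initech
8     283   garden  Soylent
9     289   garden    Umbra
10     79     toys   Vertex
11    482     toys  Initech
12    157     toys   Globex
13    461   garden    Umbra
take 13 rows with smallest stock:
    stock category supplier
6      62     food   Vertex
10     79     toys   Vertex
12    157     toys   Globex
3     170     food    Umbra
8     283   garden  Soylent
9     289   garden    Umbra
7     317     elec  Initech
4     346     food  Soylent
2     375   garden  Initech
0     392     elec   Vertex
1     426   garden   Globex
13    461   garden    Umbra
5     474     food  Initech
add column stock_x10 = t['stock'] * 10:
    stock category supplier  stock_x10
6      62     food   Vertex        620
10     79     toys   Vertex        790
12    157     toys   Globex       1570
3     170     food    Umbra       1700
8     283   garden  Soylent       2830
9     289   garden    Umbra       2890
7     317     elec  Initech       3170
4     346     food  Soylent       3460
2     375   garden  Initech       3750
0     392     elec   Vertex       3920
1     426   garden   Globex       4260
13    461   garden    Umbra       4610
5     474     food  Initech       4740
filter rows where supplier in ['Umbra', 'Globex', 'Soylent']:
    stock category supplier  stock_x10
12    157     toys   Globex       1570
3     170     food    Umbra       1700
8     283   garden  Soylent       2830
9     289   garden    Umbra       2890
4     346     food  Soylent       3460
1     426   garden   Globex       4260
13    461   garden    Umbra       4610
sum of column 'stock_x10' → 21320

21320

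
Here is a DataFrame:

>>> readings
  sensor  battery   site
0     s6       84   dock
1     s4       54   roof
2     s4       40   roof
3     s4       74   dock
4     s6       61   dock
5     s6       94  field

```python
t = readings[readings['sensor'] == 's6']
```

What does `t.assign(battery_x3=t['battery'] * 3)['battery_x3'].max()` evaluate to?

filter rows where sensor == 's6':
  sensor  battery   site
0     s6       84   dock
4     s6       61   dock
5     s6       94  field
add column battery_x3 = t['battery'] * 3:
  sensor  battery   site  battery_x3
0     s6       84   dock         252
4     s6       61   dock         183
5     s6       94  field         282
Then the max of column 'battery_x3': 282

282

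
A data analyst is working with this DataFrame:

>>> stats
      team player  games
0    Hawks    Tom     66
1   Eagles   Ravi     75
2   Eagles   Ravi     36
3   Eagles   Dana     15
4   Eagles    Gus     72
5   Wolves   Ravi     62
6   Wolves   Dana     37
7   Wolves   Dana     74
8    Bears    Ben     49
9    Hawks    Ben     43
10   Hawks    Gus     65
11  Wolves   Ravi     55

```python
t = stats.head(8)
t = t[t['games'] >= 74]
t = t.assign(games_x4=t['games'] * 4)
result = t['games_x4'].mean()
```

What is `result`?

298.0

take first 8 rows:
     team player  games
0   Hawks    Tom     66
1  Eagles   Ravi     75
2  Eagles   Ravi     36
3  Eagles   Dana     15
4  Eagles    Gus     72
5  Wolves   Ravi     62
6  Wolves   Dana     37
7  Wolves   Dana     74
filter rows where games >= 74:
     team player  games
1  Eagles   Ravi     75
7  Wolves   Dana     74
add column games_x4 = t['games'] * 4:
     team player  games  games_x4
1  Eagles   Ravi     75       300
7  Wolves   Dana     74       296
Finally, mean of column 'games_x4' = 298.0.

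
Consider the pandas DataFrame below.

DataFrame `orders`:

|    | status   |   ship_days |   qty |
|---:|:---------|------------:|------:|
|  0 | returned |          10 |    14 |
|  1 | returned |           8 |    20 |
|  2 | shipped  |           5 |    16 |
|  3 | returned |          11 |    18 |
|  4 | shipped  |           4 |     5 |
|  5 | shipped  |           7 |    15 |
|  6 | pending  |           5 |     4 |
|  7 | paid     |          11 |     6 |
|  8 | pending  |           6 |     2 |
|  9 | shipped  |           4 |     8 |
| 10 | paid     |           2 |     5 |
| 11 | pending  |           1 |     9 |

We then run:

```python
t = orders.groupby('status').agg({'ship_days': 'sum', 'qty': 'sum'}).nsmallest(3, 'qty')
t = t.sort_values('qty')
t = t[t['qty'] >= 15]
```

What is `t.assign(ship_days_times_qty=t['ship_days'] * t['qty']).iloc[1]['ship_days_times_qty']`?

group by status: sum(ship_days), sum(qty):
          ship_days  qty
status                  
paid             13   11
pending          12   15
returned         29   52
shipped          20   44
take 3 rows with smallest qty:
         ship_days  qty
status                 
paid            13   11
pending         12   15
shipped         20   44
sort by qty:
         ship_days  qty
status                 
paid            13   11
pending         12   15
shipped         20   44
filter rows where qty >= 15:
         ship_days  qty
status                 
pending         12   15
shipped         20   44
add column ship_days_times_qty = t['ship_days'] * t['qty']:
         ship_days  qty  ship_days_times_qty
status                                      
pending         12   15                  180
shipped         20   44                  880
Taking the value at position 1, column 'ship_days_times_qty' gives 880.

880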